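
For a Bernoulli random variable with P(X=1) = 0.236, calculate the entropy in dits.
0.2373 dits

The binary entropy function is:
H(p) = -p log(p) - (1-p) log(1-p)

H(0.236) = -0.236 × log_10(0.236) - 0.764 × log_10(0.764)
H(0.236) = 0.2373 dits

Note: Binary entropy is maximized at p=0.5 (H=1 bit) and minimized at p=0 or p=1 (H=0).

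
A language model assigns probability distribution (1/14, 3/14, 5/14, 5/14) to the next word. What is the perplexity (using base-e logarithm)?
3.5045

Perplexity is e^H (or exp(H) for natural log).

First, H = -Σ p log p = 1.2540 nats
Perplexity = e^1.2540 = 3.5045

Interpretation: The model's uncertainty is equivalent to choosing uniformly among 3.5 options.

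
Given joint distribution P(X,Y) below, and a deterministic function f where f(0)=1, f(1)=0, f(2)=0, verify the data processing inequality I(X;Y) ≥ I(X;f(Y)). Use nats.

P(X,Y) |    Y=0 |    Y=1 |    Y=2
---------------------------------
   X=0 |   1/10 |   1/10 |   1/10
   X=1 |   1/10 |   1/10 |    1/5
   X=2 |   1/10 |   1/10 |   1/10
I(X;Y) = 0.0138, I(X;f(Y)) = 0.0040, inequality holds: 0.0138 ≥ 0.0040

Data Processing Inequality: For any Markov chain X → Y → Z, we have I(X;Y) ≥ I(X;Z).

Here Z = f(Y) is a deterministic function of Y, forming X → Y → Z.

Original I(X;Y) = 0.0138 nats

After applying f:
P(X,Z) where Z=f(Y):
- P(X,Z=0) = P(X,Y=1) + P(X,Y=2)
- P(X,Z=1) = P(X,Y=0)

I(X;Z) = I(X;f(Y)) = 0.0040 nats

Verification: 0.0138 ≥ 0.0040 ✓

Information cannot be created by processing; the function f can only lose information about X.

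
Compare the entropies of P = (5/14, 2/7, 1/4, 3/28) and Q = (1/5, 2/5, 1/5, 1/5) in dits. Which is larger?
Q

Computing entropies in dits:
H(P) = 0.5696
H(Q) = 0.5786

Distribution Q has higher entropy.

Intuition: The distribution closer to uniform (more spread out) has higher entropy.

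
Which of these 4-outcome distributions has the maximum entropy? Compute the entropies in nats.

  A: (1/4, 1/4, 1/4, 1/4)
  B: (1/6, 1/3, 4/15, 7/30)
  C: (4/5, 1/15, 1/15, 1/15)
A

For a discrete distribution over n outcomes, entropy is maximized by the uniform distribution.

Computing entropies:
H(A) = 1.3863 nats
H(B) = 1.3569 nats
H(C) = 0.7201 nats

The uniform distribution (where all probabilities equal 1/4) achieves the maximum entropy of log_e(4) = 1.3863 nats.

Distribution A has the highest entropy.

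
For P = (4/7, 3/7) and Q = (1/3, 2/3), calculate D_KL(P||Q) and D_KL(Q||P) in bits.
D_KL(P||Q) = 0.1712, D_KL(Q||P) = 0.1658

KL divergence is not symmetric: D_KL(P||Q) ≠ D_KL(Q||P) in general.

D_KL(P||Q) = 0.1712 bits
D_KL(Q||P) = 0.1658 bits

No, they are not equal!

This asymmetry is why KL divergence is not a true distance metric.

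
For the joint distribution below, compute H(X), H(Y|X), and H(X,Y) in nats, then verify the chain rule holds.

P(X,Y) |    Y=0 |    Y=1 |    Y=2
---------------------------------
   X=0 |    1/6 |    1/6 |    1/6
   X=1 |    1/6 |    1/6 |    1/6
H(X,Y) = 1.7918, H(X) = 0.6931, H(Y|X) = 1.0986 (all in nats)

Chain rule: H(X,Y) = H(X) + H(Y|X)

Left side — joint entropy directly:
H(X,Y) = -Σ p(x,y) log p(x,y) = 1.7918 nats

Right side — compute H(Y|X) from the conditional distributions:
P(X) = (1/2, 1/2), so H(X) = 0.6931 nats
H(Y|X) = Σ_x P(X=x) · H(Y|X=x):
  P(Y|X=0) = (1/3, 1/3, 1/3), H(Y|X=0) = 1.0986, weight P(X=0) = 1/2
  P(Y|X=1) = (1/3, 1/3, 1/3), H(Y|X=1) = 1.0986, weight P(X=1) = 1/2
H(Y|X) = 1.0986 nats

H(X) + H(Y|X) = 0.6931 + 1.0986 = 1.7918 nats

Both sides equal 1.7918 nats. ✓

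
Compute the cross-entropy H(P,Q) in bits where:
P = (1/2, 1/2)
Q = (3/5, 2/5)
1.0294 bits

Cross-entropy: H(P,Q) = -Σ p(x) log q(x)

Alternatively: H(P,Q) = H(P) + D_KL(P||Q)
H(P) = 1.0000 bits
D_KL(P||Q) = 0.0294 bits

H(P,Q) = 1.0000 + 0.0294 = 1.0294 bits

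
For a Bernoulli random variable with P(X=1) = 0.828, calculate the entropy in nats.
0.4590 nats

The binary entropy function is:
H(p) = -p log(p) - (1-p) log(1-p)

H(0.828) = -0.828 × log_e(0.828) - 0.172 × log_e(0.172)
H(0.828) = 0.4590 nats

Note: Binary entropy is maximized at p=0.5 (H=1 bit) and minimized at p=0 or p=1 (H=0).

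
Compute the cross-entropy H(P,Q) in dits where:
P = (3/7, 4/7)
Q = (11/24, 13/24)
0.2974 dits

Cross-entropy: H(P,Q) = -Σ p(x) log q(x)

Alternatively: H(P,Q) = H(P) + D_KL(P||Q)
H(P) = 0.2966 dits
D_KL(P||Q) = 0.0008 dits

H(P,Q) = 0.2966 + 0.0008 = 0.2974 dits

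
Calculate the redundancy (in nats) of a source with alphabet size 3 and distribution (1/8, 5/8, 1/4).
0.1984 nats

Redundancy measures how far a source is from maximum entropy:
R = H_max - H(X)

Maximum entropy for 3 symbols: H_max = log_e(3) = 1.0986 nats
Actual entropy: H(X) = 0.9003 nats
Redundancy: R = 1.0986 - 0.9003 = 0.1984 nats

This redundancy represents potential for compression: the source could be compressed by 0.1984 nats per symbol.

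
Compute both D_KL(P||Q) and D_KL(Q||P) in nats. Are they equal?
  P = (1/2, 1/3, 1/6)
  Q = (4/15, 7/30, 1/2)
D_KL(P||Q) = 0.2501, D_KL(Q||P) = 0.2985

KL divergence is not symmetric: D_KL(P||Q) ≠ D_KL(Q||P) in general.

D_KL(P||Q) = 0.2501 nats
D_KL(Q||P) = 0.2985 nats

No, they are not equal!

This asymmetry is why KL divergence is not a true distance metric.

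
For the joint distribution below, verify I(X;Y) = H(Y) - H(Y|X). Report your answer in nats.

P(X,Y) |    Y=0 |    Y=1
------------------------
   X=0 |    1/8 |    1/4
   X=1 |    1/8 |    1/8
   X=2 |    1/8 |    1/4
I(X;Y) = 0.0109 nats

Mutual information has multiple equivalent forms:
- I(X;Y) = H(X) - H(X|Y)
- I(X;Y) = H(Y) - H(Y|X)
- I(X;Y) = H(X) + H(Y) - H(X,Y)

Computing all quantities:
H(X) = 1.0822, H(Y) = 0.6616, H(X,Y) = 1.7329
H(X|Y) = 1.0713, H(Y|X) = 0.6507

Verification:
H(X) - H(X|Y) = 1.0822 - 1.0713 = 0.0109
H(Y) - H(Y|X) = 0.6616 - 0.6507 = 0.0109
H(X) + H(Y) - H(X,Y) = 1.0822 + 0.6616 - 1.7329 = 0.0109

All forms give I(X;Y) = 0.0109 nats. ✓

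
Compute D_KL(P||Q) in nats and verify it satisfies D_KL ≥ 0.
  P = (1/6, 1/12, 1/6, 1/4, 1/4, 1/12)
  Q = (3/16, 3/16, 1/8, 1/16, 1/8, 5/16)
0.3705 nats

KL divergence satisfies the Gibbs inequality: D_KL(P||Q) ≥ 0 for all distributions P, Q.

D_KL(P||Q) = Σ p(x) log(p(x)/q(x))
Term by term:
  x=0: 1/6 × log_e[(1/6)/(3/16)] = -0.0196
  x=1: 1/12 × log_e[(1/12)/(3/16)] = -0.0676
  x=2: 1/6 × log_e[(1/6)/(1/8)] = 0.0479
  x=3: 1/4 × log_e[(1/4)/(1/16)] = 0.3466
  x=4: 1/4 × log_e[(1/4)/(1/8)] = 0.1733
  x=5: 1/12 × log_e[(1/12)/(5/16)] = -0.1101
D_KL(P||Q) = 0.3705 nats

D_KL(P||Q) = 0.3705 ≥ 0 ✓

This non-negativity is a fundamental property: relative entropy cannot be negative because it measures how different Q is from P.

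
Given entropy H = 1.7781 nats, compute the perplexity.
5.9186

Perplexity is e^H (or exp(H) for natural log).

H = 1.7781 nats
Perplexity = e^1.7781 = 5.9186

Interpretation: The model's uncertainty is equivalent to choosing uniformly among 5.9 options.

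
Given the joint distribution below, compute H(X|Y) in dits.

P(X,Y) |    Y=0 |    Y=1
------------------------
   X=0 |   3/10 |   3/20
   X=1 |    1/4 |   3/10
0.2890 dits

Using the chain rule: H(X|Y) = H(X,Y) - H(Y)

First, compute H(X,Y) = 0.5878 dits

Marginal P(Y) = (11/20, 9/20)
H(Y) = 0.2989 dits

H(X|Y) = H(X,Y) - H(Y) = 0.5878 - 0.2989 = 0.2890 dits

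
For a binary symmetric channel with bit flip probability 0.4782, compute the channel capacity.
0.0014 bits

For a binary symmetric channel (BSC) with error probability p:
Capacity C = 1 - H(p) bits per symbol

where H(p) = -p log₂(p) - (1-p) log₂(1-p) is the binary entropy function.

H(0.4782) = 0.9986 bits
C = 1 - 0.9986 = 0.0014 bits per symbol

This means we can reliably transmit up to 0.0014 bits of information per channel use.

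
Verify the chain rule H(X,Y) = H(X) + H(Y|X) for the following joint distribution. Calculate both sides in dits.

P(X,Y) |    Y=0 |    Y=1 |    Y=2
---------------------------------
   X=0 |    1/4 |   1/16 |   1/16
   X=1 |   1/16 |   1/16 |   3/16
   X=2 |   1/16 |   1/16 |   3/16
H(X,Y) = 0.8747, H(X) = 0.4755, H(Y|X) = 0.3992 (all in dits)

Chain rule: H(X,Y) = H(X) + H(Y|X)

Left side — joint entropy directly:
H(X,Y) = -Σ p(x,y) log p(x,y) = 0.8747 dits

Right side — compute H(Y|X) from the conditional distributions:
P(X) = (3/8, 5/16, 5/16), so H(X) = 0.4755 dits
H(Y|X) = Σ_x P(X=x) · H(Y|X=x):
  P(Y|X=0) = (2/3, 1/6, 1/6), H(Y|X=0) = 0.3768, weight P(X=0) = 3/8
  P(Y|X=1) = (1/5, 1/5, 3/5), H(Y|X=1) = 0.4127, weight P(X=1) = 5/16
  P(Y|X=2) = (1/5, 1/5, 3/5), H(Y|X=2) = 0.4127, weight P(X=2) = 5/16
H(Y|X) = 0.3992 dits

H(X) + H(Y|X) = 0.4755 + 0.3992 = 0.8747 dits

Both sides equal 0.8747 dits. ✓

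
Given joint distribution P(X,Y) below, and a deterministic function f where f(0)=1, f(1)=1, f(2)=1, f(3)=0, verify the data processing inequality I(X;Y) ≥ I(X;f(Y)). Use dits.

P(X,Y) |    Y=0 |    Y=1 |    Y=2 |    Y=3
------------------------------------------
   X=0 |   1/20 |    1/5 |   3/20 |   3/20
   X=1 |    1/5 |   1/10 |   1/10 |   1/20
I(X;Y) = 0.0397, I(X;f(Y)) = 0.0092, inequality holds: 0.0397 ≥ 0.0092

Data Processing Inequality: For any Markov chain X → Y → Z, we have I(X;Y) ≥ I(X;Z).

Here Z = f(Y) is a deterministic function of Y, forming X → Y → Z.

Original I(X;Y) = 0.0397 dits

After applying f:
P(X,Z) where Z=f(Y):
- P(X,Z=0) = P(X,Y=3)
- P(X,Z=1) = P(X,Y=0) + P(X,Y=1) + P(X,Y=2)

I(X;Z) = I(X;f(Y)) = 0.0092 dits

Verification: 0.0397 ≥ 0.0092 ✓

Information cannot be created by processing; the function f can only lose information about X.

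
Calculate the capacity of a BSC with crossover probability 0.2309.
0.2204 bits

For a binary symmetric channel (BSC) with error probability p:
Capacity C = 1 - H(p) bits per symbol

where H(p) = -p log₂(p) - (1-p) log₂(1-p) is the binary entropy function.

H(0.2309) = 0.7796 bits
C = 1 - 0.7796 = 0.2204 bits per symbol

This means we can reliably transmit up to 0.2204 bits of information per channel use.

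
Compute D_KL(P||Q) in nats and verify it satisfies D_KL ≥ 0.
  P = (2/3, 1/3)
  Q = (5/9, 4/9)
0.0257 nats

KL divergence satisfies the Gibbs inequality: D_KL(P||Q) ≥ 0 for all distributions P, Q.

D_KL(P||Q) = Σ p(x) log(p(x)/q(x))
Term by term:
  x=0: 2/3 × log_e[(2/3)/(5/9)] = 0.1215
  x=1: 1/3 × log_e[(1/3)/(4/9)] = -0.0959
D_KL(P||Q) = 0.0257 nats

D_KL(P||Q) = 0.0257 ≥ 0 ✓

This non-negativity is a fundamental property: relative entropy cannot be negative because it measures how different Q is from P.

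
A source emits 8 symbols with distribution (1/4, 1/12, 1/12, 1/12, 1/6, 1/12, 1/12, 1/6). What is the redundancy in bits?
0.1446 bits

Redundancy measures how far a source is from maximum entropy:
R = H_max - H(X)

Maximum entropy for 8 symbols: H_max = log_2(8) = 3.0000 bits
Actual entropy: H(X) = 2.8554 bits
Redundancy: R = 3.0000 - 2.8554 = 0.1446 bits

This redundancy represents potential for compression: the source could be compressed by 0.1446 bits per symbol.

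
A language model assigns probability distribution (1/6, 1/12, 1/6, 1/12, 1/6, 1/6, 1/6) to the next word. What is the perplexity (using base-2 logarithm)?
6.7348

Perplexity is 2^H (or exp(H) for natural log).

First, H = -Σ p log p = 2.7516 bits
Perplexity = 2^2.7516 = 6.7348

Interpretation: The model's uncertainty is equivalent to choosing uniformly among 6.7 options.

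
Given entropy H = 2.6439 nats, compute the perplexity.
14.0680

Perplexity is e^H (or exp(H) for natural log).

H = 2.6439 nats
Perplexity = e^2.6439 = 14.0680

Interpretation: The model's uncertainty is equivalent to choosing uniformly among 14.1 options.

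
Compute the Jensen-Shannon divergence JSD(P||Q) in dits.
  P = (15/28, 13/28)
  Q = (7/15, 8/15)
0.0010 dits

Jensen-Shannon divergence is:
JSD(P||Q) = 0.5 × D_KL(P||M) + 0.5 × D_KL(Q||M)
where M = 0.5 × (P + Q) is the mixture distribution.

M = 0.5 × (15/28, 13/28) + 0.5 × (7/15, 8/15) = (0.50119, 0.49881)

D_KL(P||M) = 0.0010 dits
D_KL(Q||M) = 0.0010 dits

JSD(P||Q) = 0.5 × 0.0010 + 0.5 × 0.0010 = 0.0010 dits

Unlike KL divergence, JSD is symmetric and bounded: 0 ≤ JSD ≤ log(2).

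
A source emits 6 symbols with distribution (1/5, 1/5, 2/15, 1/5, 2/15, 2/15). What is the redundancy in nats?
0.0201 nats

Redundancy measures how far a source is from maximum entropy:
R = H_max - H(X)

Maximum entropy for 6 symbols: H_max = log_e(6) = 1.7918 nats
Actual entropy: H(X) = 1.7716 nats
Redundancy: R = 1.7918 - 1.7716 = 0.0201 nats

This redundancy represents potential for compression: the source could be compressed by 0.0201 nats per symbol.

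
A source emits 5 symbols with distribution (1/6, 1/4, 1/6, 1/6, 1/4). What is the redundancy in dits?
0.0089 dits

Redundancy measures how far a source is from maximum entropy:
R = H_max - H(X)

Maximum entropy for 5 symbols: H_max = log_10(5) = 0.6990 dits
Actual entropy: H(X) = 0.6901 dits
Redundancy: R = 0.6990 - 0.6901 = 0.0089 dits

This redundancy represents potential for compression: the source could be compressed by 0.0089 dits per symbol.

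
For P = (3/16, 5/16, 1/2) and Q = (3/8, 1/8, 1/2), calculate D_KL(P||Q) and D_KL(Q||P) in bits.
D_KL(P||Q) = 0.2256, D_KL(Q||P) = 0.2098

KL divergence is not symmetric: D_KL(P||Q) ≠ D_KL(Q||P) in general.

D_KL(P||Q) = 0.2256 bits
D_KL(Q||P) = 0.2098 bits

No, they are not equal!

This asymmetry is why KL divergence is not a true distance metric.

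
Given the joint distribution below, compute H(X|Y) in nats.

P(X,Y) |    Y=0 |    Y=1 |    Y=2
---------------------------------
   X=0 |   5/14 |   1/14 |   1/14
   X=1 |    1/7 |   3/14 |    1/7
0.5962 nats

Using the chain rule: H(X|Y) = H(X,Y) - H(Y)

First, compute H(X,Y) = 1.6308 nats

Marginal P(Y) = (1/2, 2/7, 3/14)
H(Y) = 1.0346 nats

H(X|Y) = H(X,Y) - H(Y) = 1.6308 - 1.0346 = 0.5962 nats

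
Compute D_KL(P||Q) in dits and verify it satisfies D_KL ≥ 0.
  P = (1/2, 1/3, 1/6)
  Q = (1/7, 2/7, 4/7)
0.2052 dits

KL divergence satisfies the Gibbs inequality: D_KL(P||Q) ≥ 0 for all distributions P, Q.

D_KL(P||Q) = Σ p(x) log(p(x)/q(x))
Term by term:
  x=0: 1/2 × log_10[(1/2)/(1/7)] = 0.2720
  x=1: 1/3 × log_10[(1/3)/(2/7)] = 0.0223
  x=2: 1/6 × log_10[(1/6)/(4/7)] = -0.0892
D_KL(P||Q) = 0.2052 dits

D_KL(P||Q) = 0.2052 ≥ 0 ✓

This non-negativity is a fundamental property: relative entropy cannot be negative because it measures how different Q is from P.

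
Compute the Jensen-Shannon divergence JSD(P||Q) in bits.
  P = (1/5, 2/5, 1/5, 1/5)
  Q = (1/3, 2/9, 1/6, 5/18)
0.0364 bits

Jensen-Shannon divergence is:
JSD(P||Q) = 0.5 × D_KL(P||M) + 0.5 × D_KL(Q||M)
where M = 0.5 × (P + Q) is the mixture distribution.

M = 0.5 × (1/5, 2/5, 1/5, 1/5) + 0.5 × (1/3, 2/9, 1/6, 5/18) = (4/15, 0.311111, 0.183333, 0.238889)

D_KL(P||M) = 0.0359 bits
D_KL(Q||M) = 0.0370 bits

JSD(P||Q) = 0.5 × 0.0359 + 0.5 × 0.0370 = 0.0364 bits

Unlike KL divergence, JSD is symmetric and bounded: 0 ≤ JSD ≤ log(2).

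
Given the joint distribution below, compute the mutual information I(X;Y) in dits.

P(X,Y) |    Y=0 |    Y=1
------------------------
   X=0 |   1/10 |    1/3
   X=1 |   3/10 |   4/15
0.0205 dits

Mutual information: I(X;Y) = H(X) + H(Y) - H(X,Y)

Marginals:
P(X) = (13/30, 17/30), H(X) = 0.2972 dits
P(Y) = (2/5, 3/5), H(Y) = 0.2923 dits

Joint entropy: H(X,Y) = 0.5690 dits

I(X;Y) = 0.2972 + 0.2923 - 0.5690 = 0.0205 dits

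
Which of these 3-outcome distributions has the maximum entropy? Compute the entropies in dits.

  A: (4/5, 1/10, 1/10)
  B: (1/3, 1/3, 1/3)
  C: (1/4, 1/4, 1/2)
B

For a discrete distribution over n outcomes, entropy is maximized by the uniform distribution.

Computing entropies:
H(A) = 0.2775 dits
H(B) = 0.4771 dits
H(C) = 0.4515 dits

The uniform distribution (where all probabilities equal 1/3) achieves the maximum entropy of log_10(3) = 0.4771 dits.

Distribution B has the highest entropy.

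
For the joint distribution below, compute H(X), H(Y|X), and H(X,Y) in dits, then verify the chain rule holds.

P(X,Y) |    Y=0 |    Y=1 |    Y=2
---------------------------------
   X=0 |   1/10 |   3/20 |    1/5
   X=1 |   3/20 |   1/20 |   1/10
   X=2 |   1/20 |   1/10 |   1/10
H(X,Y) = 0.9171, H(X) = 0.4634, H(Y|X) = 0.4536 (all in dits)

Chain rule: H(X,Y) = H(X) + H(Y|X)

Left side — joint entropy directly:
H(X,Y) = -Σ p(x,y) log p(x,y) = 0.9171 dits

Right side — compute H(Y|X) from the conditional distributions:
P(X) = (9/20, 3/10, 1/4), so H(X) = 0.4634 dits
H(Y|X) = Σ_x P(X=x) · H(Y|X=x):
  P(Y|X=0) = (2/9, 1/3, 4/9), H(Y|X=0) = 0.4607, weight P(X=0) = 9/20
  P(Y|X=1) = (1/2, 1/6, 1/3), H(Y|X=1) = 0.4392, weight P(X=1) = 3/10
  P(Y|X=2) = (1/5, 2/5, 2/5), H(Y|X=2) = 0.4581, weight P(X=2) = 1/4
H(Y|X) = 0.4536 dits

H(X) + H(Y|X) = 0.4634 + 0.4536 = 0.9171 dits

Both sides equal 0.9171 dits. ✓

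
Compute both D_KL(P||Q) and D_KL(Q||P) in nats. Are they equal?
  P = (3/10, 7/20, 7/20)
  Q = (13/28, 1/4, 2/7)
D_KL(P||Q) = 0.0578, D_KL(Q||P) = 0.0607

KL divergence is not symmetric: D_KL(P||Q) ≠ D_KL(Q||P) in general.

D_KL(P||Q) = 0.0578 nats
D_KL(Q||P) = 0.0607 nats

No, they are not equal!

This asymmetry is why KL divergence is not a true distance metric.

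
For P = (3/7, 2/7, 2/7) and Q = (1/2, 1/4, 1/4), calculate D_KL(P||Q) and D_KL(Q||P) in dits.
D_KL(P||Q) = 0.0044, D_KL(Q||P) = 0.0045

KL divergence is not symmetric: D_KL(P||Q) ≠ D_KL(Q||P) in general.

D_KL(P||Q) = 0.0044 dits
D_KL(Q||P) = 0.0045 dits

No, they are not equal!

This asymmetry is why KL divergence is not a true distance metric.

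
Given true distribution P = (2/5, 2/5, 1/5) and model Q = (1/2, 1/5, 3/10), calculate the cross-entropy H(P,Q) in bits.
1.6762 bits

Cross-entropy: H(P,Q) = -Σ p(x) log q(x)

Alternatively: H(P,Q) = H(P) + D_KL(P||Q)
H(P) = 1.5219 bits
D_KL(P||Q) = 0.1542 bits

H(P,Q) = 1.5219 + 0.1542 = 1.6762 bits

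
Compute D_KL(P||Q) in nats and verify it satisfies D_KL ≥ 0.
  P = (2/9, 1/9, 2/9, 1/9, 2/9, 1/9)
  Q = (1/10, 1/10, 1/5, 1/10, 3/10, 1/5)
0.0923 nats

KL divergence satisfies the Gibbs inequality: D_KL(P||Q) ≥ 0 for all distributions P, Q.

D_KL(P||Q) = Σ p(x) log(p(x)/q(x))
Term by term:
  x=0: 2/9 × log_e[(2/9)/(1/10)] = 0.1774
  x=1: 1/9 × log_e[(1/9)/(1/10)] = 0.0117
  x=2: 2/9 × log_e[(2/9)/(1/5)] = 0.0234
  x=3: 1/9 × log_e[(1/9)/(1/10)] = 0.0117
  x=4: 2/9 × log_e[(2/9)/(3/10)] = -0.0667
  x=5: 1/9 × log_e[(1/9)/(1/5)] = -0.0653
D_KL(P||Q) = 0.0923 nats

D_KL(P||Q) = 0.0923 ≥ 0 ✓

This non-negativity is a fundamental property: relative entropy cannot be negative because it measures how different Q is from P.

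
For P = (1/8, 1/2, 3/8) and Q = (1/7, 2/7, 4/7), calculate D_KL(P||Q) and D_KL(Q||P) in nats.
D_KL(P||Q) = 0.1052, D_KL(Q||P) = 0.0999

KL divergence is not symmetric: D_KL(P||Q) ≠ D_KL(Q||P) in general.

D_KL(P||Q) = 0.1052 nats
D_KL(Q||P) = 0.0999 nats

No, they are not equal!

This asymmetry is why KL divergence is not a true distance metric.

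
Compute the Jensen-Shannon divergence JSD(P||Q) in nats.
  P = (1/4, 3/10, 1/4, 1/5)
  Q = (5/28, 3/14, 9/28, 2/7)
0.0126 nats

Jensen-Shannon divergence is:
JSD(P||Q) = 0.5 × D_KL(P||M) + 0.5 × D_KL(Q||M)
where M = 0.5 × (P + Q) is the mixture distribution.

M = 0.5 × (1/4, 3/10, 1/4, 1/5) + 0.5 × (5/28, 3/14, 9/28, 2/7) = (3/14, 9/35, 2/7, 0.242857)

D_KL(P||M) = 0.0126 nats
D_KL(Q||M) = 0.0127 nats

JSD(P||Q) = 0.5 × 0.0126 + 0.5 × 0.0127 = 0.0126 nats

Unlike KL divergence, JSD is symmetric and bounded: 0 ≤ JSD ≤ log(2).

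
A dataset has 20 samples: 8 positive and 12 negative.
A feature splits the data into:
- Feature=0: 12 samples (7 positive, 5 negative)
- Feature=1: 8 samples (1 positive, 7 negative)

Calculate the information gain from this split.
0.1656 bits

Information Gain = H(Y) - H(Y|Feature)

Before split:
P(positive) = 8/20 = 0.4000
H(Y) = 0.9710 bits

After split:
Feature=0: H = 0.9799 bits (weight = 12/20)
Feature=1: H = 0.5436 bits (weight = 8/20)
H(Y|Feature) = (12/20)×0.9799 + (8/20)×0.5436 = 0.8053 bits

Information Gain = 0.9710 - 0.8053 = 0.1656 bits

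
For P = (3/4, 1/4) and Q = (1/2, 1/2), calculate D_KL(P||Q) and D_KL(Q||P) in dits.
D_KL(P||Q) = 0.0568, D_KL(Q||P) = 0.0625

KL divergence is not symmetric: D_KL(P||Q) ≠ D_KL(Q||P) in general.

D_KL(P||Q) = 0.0568 dits
D_KL(Q||P) = 0.0625 dits

No, they are not equal!

This asymmetry is why KL divergence is not a true distance metric.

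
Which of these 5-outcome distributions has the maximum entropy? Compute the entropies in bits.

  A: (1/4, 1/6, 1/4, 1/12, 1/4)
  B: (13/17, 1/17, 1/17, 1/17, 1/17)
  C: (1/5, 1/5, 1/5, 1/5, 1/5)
C

For a discrete distribution over n outcomes, entropy is maximized by the uniform distribution.

Computing entropies:
H(A) = 2.2296 bits
H(B) = 1.2577 bits
H(C) = 2.3219 bits

The uniform distribution (where all probabilities equal 1/5) achieves the maximum entropy of log_2(5) = 2.3219 bits.

Distribution C has the highest entropy.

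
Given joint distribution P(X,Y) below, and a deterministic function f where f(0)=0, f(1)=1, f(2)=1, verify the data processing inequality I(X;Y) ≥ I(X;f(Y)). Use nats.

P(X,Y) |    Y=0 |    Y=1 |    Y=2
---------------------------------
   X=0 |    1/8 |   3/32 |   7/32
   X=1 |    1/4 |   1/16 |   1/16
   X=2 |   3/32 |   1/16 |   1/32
I(X;Y) = 0.0835, I(X;f(Y)) = 0.0608, inequality holds: 0.0835 ≥ 0.0608

Data Processing Inequality: For any Markov chain X → Y → Z, we have I(X;Y) ≥ I(X;Z).

Here Z = f(Y) is a deterministic function of Y, forming X → Y → Z.

Original I(X;Y) = 0.0835 nats

After applying f:
P(X,Z) where Z=f(Y):
- P(X,Z=0) = P(X,Y=0)
- P(X,Z=1) = P(X,Y=1) + P(X,Y=2)

I(X;Z) = I(X;f(Y)) = 0.0608 nats

Verification: 0.0835 ≥ 0.0608 ✓

Information cannot be created by processing; the function f can only lose information about X.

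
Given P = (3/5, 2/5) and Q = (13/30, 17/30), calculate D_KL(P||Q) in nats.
0.0559 nats

KL divergence: D_KL(P||Q) = Σ p(x) log(p(x)/q(x))

Computing term by term:
  x=0: 3/5 × log_e[(3/5)/(13/30)] = 3/5 × 0.3254 = 0.1953
  x=1: 2/5 × log_e[(2/5)/(17/30)] = 2/5 × -0.3483 = -0.1393

D_KL(P||Q) = 0.0559 nats

Note: KL divergence is always non-negative and equals 0 iff P = Q.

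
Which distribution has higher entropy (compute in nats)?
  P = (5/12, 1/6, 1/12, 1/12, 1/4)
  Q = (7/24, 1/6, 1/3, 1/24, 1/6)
Q

Computing entropies in nats:
H(P) = 1.4241
H(Q) = 1.4553

Distribution Q has higher entropy.

Intuition: The distribution closer to uniform (more spread out) has higher entropy.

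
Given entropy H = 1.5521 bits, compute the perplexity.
2.9324

Perplexity is 2^H (or exp(H) for natural log).

H = 1.5521 bits
Perplexity = 2^1.5521 = 2.9324

Interpretation: The model's uncertainty is equivalent to choosing uniformly among 2.9 options.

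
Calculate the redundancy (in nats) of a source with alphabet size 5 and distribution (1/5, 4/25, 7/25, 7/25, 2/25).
0.0794 nats

Redundancy measures how far a source is from maximum entropy:
R = H_max - H(X)

Maximum entropy for 5 symbols: H_max = log_e(5) = 1.6094 nats
Actual entropy: H(X) = 1.5300 nats
Redundancy: R = 1.6094 - 1.5300 = 0.0794 nats

This redundancy represents potential for compression: the source could be compressed by 0.0794 nats per symbol.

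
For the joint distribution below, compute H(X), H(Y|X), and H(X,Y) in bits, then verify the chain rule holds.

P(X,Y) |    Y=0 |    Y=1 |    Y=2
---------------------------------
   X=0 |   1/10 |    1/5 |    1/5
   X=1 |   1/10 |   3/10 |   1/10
H(X,Y) = 2.4464, H(X) = 1.0000, H(Y|X) = 1.4464 (all in bits)

Chain rule: H(X,Y) = H(X) + H(Y|X)

Left side — joint entropy directly:
H(X,Y) = -Σ p(x,y) log p(x,y) = 2.4464 bits

Right side — compute H(Y|X) from the conditional distributions:
P(X) = (1/2, 1/2), so H(X) = 1.0000 bits
H(Y|X) = Σ_x P(X=x) · H(Y|X=x):
  P(Y|X=0) = (1/5, 2/5, 2/5), H(Y|X=0) = 1.5219, weight P(X=0) = 1/2
  P(Y|X=1) = (1/5, 3/5, 1/5), H(Y|X=1) = 1.3710, weight P(X=1) = 1/2
H(Y|X) = 1.4464 bits

H(X) + H(Y|X) = 1.0000 + 1.4464 = 2.4464 bits

Both sides equal 2.4464 bits. ✓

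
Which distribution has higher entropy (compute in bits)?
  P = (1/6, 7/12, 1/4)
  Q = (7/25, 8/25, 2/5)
Q

Computing entropies in bits:
H(P) = 1.3844
H(Q) = 1.5690

Distribution Q has higher entropy.

Intuition: The distribution closer to uniform (more spread out) has higher entropy.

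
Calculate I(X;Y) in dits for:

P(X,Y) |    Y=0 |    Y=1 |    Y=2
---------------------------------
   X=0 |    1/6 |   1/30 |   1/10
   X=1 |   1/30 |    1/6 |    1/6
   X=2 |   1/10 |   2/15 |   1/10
0.0471 dits

Mutual information: I(X;Y) = H(X) + H(Y) - H(X,Y)

Marginals:
P(X) = (3/10, 11/30, 1/3), H(X) = 0.4757 dits
P(Y) = (3/10, 1/3, 11/30), H(Y) = 0.4757 dits

Joint entropy: H(X,Y) = 0.9042 dits

I(X;Y) = 0.4757 + 0.4757 - 0.9042 = 0.0471 dits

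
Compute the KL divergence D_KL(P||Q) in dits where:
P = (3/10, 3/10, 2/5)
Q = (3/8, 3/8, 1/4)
0.0235 dits

KL divergence: D_KL(P||Q) = Σ p(x) log(p(x)/q(x))

Computing term by term:
  x=0: 3/10 × log_10[(3/10)/(3/8)] = 3/10 × -0.0969 = -0.0291
  x=1: 3/10 × log_10[(3/10)/(3/8)] = 3/10 × -0.0969 = -0.0291
  x=2: 2/5 × log_10[(2/5)/(1/4)] = 2/5 × 0.2041 = 0.0816

D_KL(P||Q) = 0.0235 dits

Note: KL divergence is always non-negative and equals 0 iff P = Q.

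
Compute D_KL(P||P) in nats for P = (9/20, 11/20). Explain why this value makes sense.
0.0000 nats

KL divergence satisfies the Gibbs inequality: D_KL(P||Q) ≥ 0 for all distributions P, Q.

D_KL(P||Q) = Σ p(x) log(p(x)/q(x))
Each term is p(x) × log_e(p(x)/p(x)) = p(x) × log_e(1) = 0, so the sum is 0.
D_KL(P||Q) = 0.0000 nats

When P = Q, the KL divergence is exactly 0, as there is no 'divergence' between identical distributions.

This non-negativity is a fundamental property: relative entropy cannot be negative because it measures how different Q is from P.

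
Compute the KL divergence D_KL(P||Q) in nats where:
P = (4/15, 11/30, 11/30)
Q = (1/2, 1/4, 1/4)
0.1132 nats

KL divergence: D_KL(P||Q) = Σ p(x) log(p(x)/q(x))

Computing term by term:
  x=0: 4/15 × log_e[(4/15)/(1/2)] = 4/15 × -0.6286 = -0.1676
  x=1: 11/30 × log_e[(11/30)/(1/4)] = 11/30 × 0.3830 = 0.1404
  x=2: 11/30 × log_e[(11/30)/(1/4)] = 11/30 × 0.3830 = 0.1404

D_KL(P||Q) = 0.1132 nats

Note: KL divergence is always non-negative and equals 0 iff P = Q.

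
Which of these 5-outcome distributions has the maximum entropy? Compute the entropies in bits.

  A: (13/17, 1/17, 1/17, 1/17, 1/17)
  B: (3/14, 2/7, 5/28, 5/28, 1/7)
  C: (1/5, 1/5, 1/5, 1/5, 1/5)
C

For a discrete distribution over n outcomes, entropy is maximized by the uniform distribution.

Computing entropies:
H(A) = 1.2577 bits
H(B) = 2.2813 bits
H(C) = 2.3219 bits

The uniform distribution (where all probabilities equal 1/5) achieves the maximum entropy of log_2(5) = 2.3219 bits.

Distribution C has the highest entropy.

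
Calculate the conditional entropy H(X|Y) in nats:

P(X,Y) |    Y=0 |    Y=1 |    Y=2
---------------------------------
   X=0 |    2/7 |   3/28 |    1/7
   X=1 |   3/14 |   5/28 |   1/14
0.6669 nats

Using the chain rule: H(X|Y) = H(X,Y) - H(Y)

First, compute H(X,Y) = 1.7015 nats

Marginal P(Y) = (1/2, 2/7, 3/14)
H(Y) = 1.0346 nats

H(X|Y) = H(X,Y) - H(Y) = 1.7015 - 1.0346 = 0.6669 nats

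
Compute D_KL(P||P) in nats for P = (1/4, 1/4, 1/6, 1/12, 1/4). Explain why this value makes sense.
0.0000 nats

KL divergence satisfies the Gibbs inequality: D_KL(P||Q) ≥ 0 for all distributions P, Q.

D_KL(P||Q) = Σ p(x) log(p(x)/q(x))
Each term is p(x) × log_e(p(x)/p(x)) = p(x) × log_e(1) = 0, so the sum is 0.
D_KL(P||Q) = 0.0000 nats

When P = Q, the KL divergence is exactly 0, as there is no 'divergence' between identical distributions.

This non-negativity is a fundamental property: relative entropy cannot be negative because it measures how different Q is from P.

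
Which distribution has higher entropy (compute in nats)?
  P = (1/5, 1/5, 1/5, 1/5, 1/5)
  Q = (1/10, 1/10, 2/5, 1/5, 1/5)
P

Computing entropies in nats:
H(P) = 1.6094
H(Q) = 1.4708

Distribution P has higher entropy.

Intuition: The distribution closer to uniform (more spread out) has higher entropy.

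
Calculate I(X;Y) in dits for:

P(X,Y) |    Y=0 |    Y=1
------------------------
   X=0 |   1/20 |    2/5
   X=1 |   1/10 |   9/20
0.0022 dits

Mutual information: I(X;Y) = H(X) + H(Y) - H(X,Y)

Marginals:
P(X) = (9/20, 11/20), H(X) = 0.2989 dits
P(Y) = (3/20, 17/20), H(Y) = 0.1836 dits

Joint entropy: H(X,Y) = 0.4803 dits

I(X;Y) = 0.2989 + 0.1836 - 0.4803 = 0.0022 dits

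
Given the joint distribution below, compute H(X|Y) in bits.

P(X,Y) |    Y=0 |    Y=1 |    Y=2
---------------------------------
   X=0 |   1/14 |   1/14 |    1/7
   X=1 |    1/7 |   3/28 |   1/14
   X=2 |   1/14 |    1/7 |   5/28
1.5078 bits

Using the chain rule: H(X|Y) = H(X,Y) - H(Y)

First, compute H(X,Y) = 3.0801 bits

Marginal P(Y) = (2/7, 9/28, 11/28)
H(Y) = 1.5722 bits

H(X|Y) = H(X,Y) - H(Y) = 3.0801 - 1.5722 = 1.5078 bits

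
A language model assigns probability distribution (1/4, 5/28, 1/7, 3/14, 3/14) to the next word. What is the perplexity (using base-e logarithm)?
4.9155

Perplexity is e^H (or exp(H) for natural log).

First, H = -Σ p log p = 1.5924 nats
Perplexity = e^1.5924 = 4.9155

Interpretation: The model's uncertainty is equivalent to choosing uniformly among 4.9 options.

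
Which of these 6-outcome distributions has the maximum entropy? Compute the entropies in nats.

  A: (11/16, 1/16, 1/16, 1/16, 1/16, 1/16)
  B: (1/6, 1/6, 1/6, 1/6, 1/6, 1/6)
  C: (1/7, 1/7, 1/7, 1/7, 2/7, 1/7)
B

For a discrete distribution over n outcomes, entropy is maximized by the uniform distribution.

Computing entropies:
H(A) = 1.1240 nats
H(B) = 1.7918 nats
H(C) = 1.7479 nats

The uniform distribution (where all probabilities equal 1/6) achieves the maximum entropy of log_e(6) = 1.7918 nats.

Distribution B has the highest entropy.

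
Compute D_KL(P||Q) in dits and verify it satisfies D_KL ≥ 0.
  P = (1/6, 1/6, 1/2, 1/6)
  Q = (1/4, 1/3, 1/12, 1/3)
0.2594 dits

KL divergence satisfies the Gibbs inequality: D_KL(P||Q) ≥ 0 for all distributions P, Q.

D_KL(P||Q) = Σ p(x) log(p(x)/q(x))
Term by term:
  x=0: 1/6 × log_10[(1/6)/(1/4)] = -0.0293
  x=1: 1/6 × log_10[(1/6)/(1/3)] = -0.0502
  x=2: 1/2 × log_10[(1/2)/(1/12)] = 0.3891
  x=3: 1/6 × log_10[(1/6)/(1/3)] = -0.0502
D_KL(P||Q) = 0.2594 dits

D_KL(P||Q) = 0.2594 ≥ 0 ✓

This non-negativity is a fundamental property: relative entropy cannot be negative because it measures how different Q is from P.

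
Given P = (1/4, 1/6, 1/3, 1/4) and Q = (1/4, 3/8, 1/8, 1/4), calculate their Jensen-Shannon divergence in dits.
0.0196 dits

Jensen-Shannon divergence is:
JSD(P||Q) = 0.5 × D_KL(P||M) + 0.5 × D_KL(Q||M)
where M = 0.5 × (P + Q) is the mixture distribution.

M = 0.5 × (1/4, 1/6, 1/3, 1/4) + 0.5 × (1/4, 3/8, 1/8, 1/4) = (1/4, 0.270833, 0.229167, 1/4)

D_KL(P||M) = 0.0191 dits
D_KL(Q||M) = 0.0201 dits

JSD(P||Q) = 0.5 × 0.0191 + 0.5 × 0.0201 = 0.0196 dits

Unlike KL divergence, JSD is symmetric and bounded: 0 ≤ JSD ≤ log(2).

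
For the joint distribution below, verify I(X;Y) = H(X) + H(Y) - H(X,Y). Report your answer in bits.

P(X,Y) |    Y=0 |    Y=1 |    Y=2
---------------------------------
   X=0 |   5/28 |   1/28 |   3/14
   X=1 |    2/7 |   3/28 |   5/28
I(X;Y) = 0.0325 bits

Mutual information has multiple equivalent forms:
- I(X;Y) = H(X) - H(X|Y)
- I(X;Y) = H(Y) - H(Y|X)
- I(X;Y) = H(X) + H(Y) - H(X,Y)

Computing all quantities:
H(X) = 0.9852, H(Y) = 1.4445, H(X,Y) = 2.3972
H(X|Y) = 0.9527, H(Y|X) = 1.4120

Verification:
H(X) - H(X|Y) = 0.9852 - 0.9527 = 0.0325
H(Y) - H(Y|X) = 1.4445 - 1.4120 = 0.0325
H(X) + H(Y) - H(X,Y) = 0.9852 + 1.4445 - 2.3972 = 0.0325

All forms give I(X;Y) = 0.0325 bits. ✓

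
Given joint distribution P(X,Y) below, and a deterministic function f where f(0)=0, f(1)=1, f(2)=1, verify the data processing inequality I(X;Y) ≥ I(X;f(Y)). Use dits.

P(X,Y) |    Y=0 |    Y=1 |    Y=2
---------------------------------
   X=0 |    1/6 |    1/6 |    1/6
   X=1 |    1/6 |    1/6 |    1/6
I(X;Y) = 0.0000, I(X;f(Y)) = 0.0000, inequality holds: 0.0000 ≥ 0.0000

Data Processing Inequality: For any Markov chain X → Y → Z, we have I(X;Y) ≥ I(X;Z).

Here Z = f(Y) is a deterministic function of Y, forming X → Y → Z.

Original I(X;Y) = 0.0000 dits

After applying f:
P(X,Z) where Z=f(Y):
- P(X,Z=0) = P(X,Y=0)
- P(X,Z=1) = P(X,Y=1) + P(X,Y=2)

I(X;Z) = I(X;f(Y)) = 0.0000 dits

Verification: 0.0000 ≥ 0.0000 ✓

Information cannot be created by processing; the function f can only lose information about X.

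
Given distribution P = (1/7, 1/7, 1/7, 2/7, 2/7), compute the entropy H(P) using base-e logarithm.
1.5498 nats

Shannon entropy is H(X) = -Σ p(x) log p(x).

For P = (1/7, 1/7, 1/7, 2/7, 2/7):
H = -1/7 × log_e(1/7) -1/7 × log_e(1/7) -1/7 × log_e(1/7) -2/7 × log_e(2/7) -2/7 × log_e(2/7)
H = 1.5498 nats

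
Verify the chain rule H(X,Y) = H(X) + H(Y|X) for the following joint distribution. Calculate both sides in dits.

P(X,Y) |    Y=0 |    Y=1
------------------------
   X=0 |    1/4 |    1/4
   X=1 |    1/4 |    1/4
H(X,Y) = 0.6021, H(X) = 0.3010, H(Y|X) = 0.3010 (all in dits)

Chain rule: H(X,Y) = H(X) + H(Y|X)

Left side — joint entropy directly:
H(X,Y) = -Σ p(x,y) log p(x,y) = 0.6021 dits

Right side — compute H(Y|X) from the conditional distributions:
P(X) = (1/2, 1/2), so H(X) = 0.3010 dits
H(Y|X) = Σ_x P(X=x) · H(Y|X=x):
  P(Y|X=0) = (1/2, 1/2), H(Y|X=0) = 0.3010, weight P(X=0) = 1/2
  P(Y|X=1) = (1/2, 1/2), H(Y|X=1) = 0.3010, weight P(X=1) = 1/2
H(Y|X) = 0.3010 dits

H(X) + H(Y|X) = 0.3010 + 0.3010 = 0.6021 dits

Both sides equal 0.6021 dits. ✓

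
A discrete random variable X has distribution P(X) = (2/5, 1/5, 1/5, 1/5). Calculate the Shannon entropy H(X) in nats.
1.3322 nats

Shannon entropy is H(X) = -Σ p(x) log p(x).

For P = (2/5, 1/5, 1/5, 1/5):
H = -2/5 × log_e(2/5) -1/5 × log_e(1/5) -1/5 × log_e(1/5) -1/5 × log_e(1/5)
H = 1.3322 nats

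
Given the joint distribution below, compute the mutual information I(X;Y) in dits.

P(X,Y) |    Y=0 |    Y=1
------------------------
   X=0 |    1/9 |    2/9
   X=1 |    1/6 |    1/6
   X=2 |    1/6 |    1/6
0.0055 dits

Mutual information: I(X;Y) = H(X) + H(Y) - H(X,Y)

Marginals:
P(X) = (1/3, 1/3, 1/3), H(X) = 0.4771 dits
P(Y) = (4/9, 5/9), H(Y) = 0.2983 dits

Joint entropy: H(X,Y) = 0.7700 dits

I(X;Y) = 0.4771 + 0.2983 - 0.7700 = 0.0055 dits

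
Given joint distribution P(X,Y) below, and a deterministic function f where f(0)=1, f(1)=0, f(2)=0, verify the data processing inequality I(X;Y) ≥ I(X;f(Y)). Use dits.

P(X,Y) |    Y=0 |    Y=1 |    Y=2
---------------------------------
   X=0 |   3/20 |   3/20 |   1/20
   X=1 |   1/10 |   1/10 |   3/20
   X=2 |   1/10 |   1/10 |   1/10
I(X;Y) = 0.0162, I(X;f(Y)) = 0.0035, inequality holds: 0.0162 ≥ 0.0035

Data Processing Inequality: For any Markov chain X → Y → Z, we have I(X;Y) ≥ I(X;Z).

Here Z = f(Y) is a deterministic function of Y, forming X → Y → Z.

Original I(X;Y) = 0.0162 dits

After applying f:
P(X,Z) where Z=f(Y):
- P(X,Z=0) = P(X,Y=1) + P(X,Y=2)
- P(X,Z=1) = P(X,Y=0)

I(X;Z) = I(X;f(Y)) = 0.0035 dits

Verification: 0.0162 ≥ 0.0035 ✓

Information cannot be created by processing; the function f can only lose information about X.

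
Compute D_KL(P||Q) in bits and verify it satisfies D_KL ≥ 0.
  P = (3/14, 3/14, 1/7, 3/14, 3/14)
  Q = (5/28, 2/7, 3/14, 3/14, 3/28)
0.0981 bits

KL divergence satisfies the Gibbs inequality: D_KL(P||Q) ≥ 0 for all distributions P, Q.

D_KL(P||Q) = Σ p(x) log(p(x)/q(x))
Term by term:
  x=0: 3/14 × log_2[(3/14)/(5/28)] = 0.0564
  x=1: 3/14 × log_2[(3/14)/(2/7)] = -0.0889
  x=2: 1/7 × log_2[(1/7)/(3/14)] = -0.0836
  x=3: 3/14 × log_2[(3/14)/(3/14)] = 0.0000
  x=4: 3/14 × log_2[(3/14)/(3/28)] = 0.2143
D_KL(P||Q) = 0.0981 bits

D_KL(P||Q) = 0.0981 ≥ 0 ✓

This non-negativity is a fundamental property: relative entropy cannot be negative because it measures how different Q is from P.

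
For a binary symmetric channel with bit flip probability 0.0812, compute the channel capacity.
0.5936 bits

For a binary symmetric channel (BSC) with error probability p:
Capacity C = 1 - H(p) bits per symbol

where H(p) = -p log₂(p) - (1-p) log₂(1-p) is the binary entropy function.

H(0.0812) = 0.4064 bits
C = 1 - 0.4064 = 0.5936 bits per symbol

This means we can reliably transmit up to 0.5936 bits of information per channel use.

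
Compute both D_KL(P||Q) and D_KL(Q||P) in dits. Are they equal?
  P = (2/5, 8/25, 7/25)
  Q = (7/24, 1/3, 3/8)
D_KL(P||Q) = 0.0137, D_KL(Q||P) = 0.0135

KL divergence is not symmetric: D_KL(P||Q) ≠ D_KL(Q||P) in general.

D_KL(P||Q) = 0.0137 dits
D_KL(Q||P) = 0.0135 dits

No, they are not equal!

This asymmetry is why KL divergence is not a true distance metric.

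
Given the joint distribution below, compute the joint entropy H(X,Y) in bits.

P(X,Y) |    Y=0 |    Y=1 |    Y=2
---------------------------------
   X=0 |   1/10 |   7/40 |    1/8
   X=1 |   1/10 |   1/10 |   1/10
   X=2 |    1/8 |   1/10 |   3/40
3.1313 bits

Joint entropy is H(X,Y) = -Σ_{x,y} p(x,y) log p(x,y).

Summing over all non-zero entries:
H(X,Y) = -[1/10·log_2(1/10) + 7/40·log_2(7/40) + 1/8·log_2(1/8) + 1/10·log_2(1/10) + 1/10·log_2(1/10) + 1/10·log_2(1/10) + 1/8·log_2(1/8) + 1/10·log_2(1/10) + 3/40·log_2(3/40)]
H(X,Y) = 3.1313 bits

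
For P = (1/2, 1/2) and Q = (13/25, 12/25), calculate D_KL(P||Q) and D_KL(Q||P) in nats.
D_KL(P||Q) = 0.0008, D_KL(Q||P) = 0.0008

KL divergence is not symmetric: D_KL(P||Q) ≠ D_KL(Q||P) in general.

D_KL(P||Q) = 0.0008 nats
D_KL(Q||P) = 0.0008 nats

In this case they happen to be equal (to 4 decimal places).

This asymmetry is why KL divergence is not a true distance metric.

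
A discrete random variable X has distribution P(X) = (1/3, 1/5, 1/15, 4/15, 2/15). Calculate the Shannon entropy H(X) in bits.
2.1493 bits

Shannon entropy is H(X) = -Σ p(x) log p(x).

For P = (1/3, 1/5, 1/15, 4/15, 2/15):
H = -1/3 × log_2(1/3) -1/5 × log_2(1/5) -1/15 × log_2(1/15) -4/15 × log_2(4/15) -2/15 × log_2(2/15)
H = 2.1493 bits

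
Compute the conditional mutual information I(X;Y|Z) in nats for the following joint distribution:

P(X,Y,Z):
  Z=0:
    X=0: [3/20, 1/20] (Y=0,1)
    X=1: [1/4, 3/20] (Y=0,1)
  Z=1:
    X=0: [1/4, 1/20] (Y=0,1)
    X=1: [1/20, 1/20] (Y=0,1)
0.0253 nats

Conditional mutual information: I(X;Y|Z) = H(X|Z) + H(Y|Z) - H(X,Y|Z)

H(Z) = 0.6730
H(X,Z) = 1.2799 → H(X|Z) = 0.6068
H(Y,Z) = 1.2799 → H(Y|Z) = 0.6068
H(X,Y,Z) = 1.8614 → H(X,Y|Z) = 1.1884

I(X;Y|Z) = 0.6068 + 0.6068 - 1.1884 = 0.0253 nats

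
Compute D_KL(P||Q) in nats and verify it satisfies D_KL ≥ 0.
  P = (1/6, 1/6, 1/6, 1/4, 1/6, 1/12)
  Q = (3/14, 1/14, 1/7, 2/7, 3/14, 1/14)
0.0626 nats

KL divergence satisfies the Gibbs inequality: D_KL(P||Q) ≥ 0 for all distributions P, Q.

D_KL(P||Q) = Σ p(x) log(p(x)/q(x))
Term by term:
  x=0: 1/6 × log_e[(1/6)/(3/14)] = -0.0419
  x=1: 1/6 × log_e[(1/6)/(1/14)] = 0.1412
  x=2: 1/6 × log_e[(1/6)/(1/7)] = 0.0257
  x=3: 1/4 × log_e[(1/4)/(2/7)] = -0.0334
  x=4: 1/6 × log_e[(1/6)/(3/14)] = -0.0419
  x=5: 1/12 × log_e[(1/12)/(1/14)] = 0.0128
D_KL(P||Q) = 0.0626 nats

D_KL(P||Q) = 0.0626 ≥ 0 ✓

This non-negativity is a fundamental property: relative entropy cannot be negative because it measures how different Q is from P.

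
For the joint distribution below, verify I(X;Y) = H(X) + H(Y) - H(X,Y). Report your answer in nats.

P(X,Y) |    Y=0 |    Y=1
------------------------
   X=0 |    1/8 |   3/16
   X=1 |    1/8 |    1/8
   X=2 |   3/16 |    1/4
I(X;Y) = 0.0029 nats

Mutual information has multiple equivalent forms:
- I(X;Y) = H(X) - H(X|Y)
- I(X;Y) = H(Y) - H(Y|X)
- I(X;Y) = H(X) + H(Y) - H(X,Y)

Computing all quantities:
H(X) = 1.0717, H(Y) = 0.6853, H(X,Y) = 1.7541
H(X|Y) = 1.0688, H(Y|X) = 0.6824

Verification:
H(X) - H(X|Y) = 1.0717 - 1.0688 = 0.0029
H(Y) - H(Y|X) = 0.6853 - 0.6824 = 0.0029
H(X) + H(Y) - H(X,Y) = 1.0717 + 0.6853 - 1.7541 = 0.0029

All forms give I(X;Y) = 0.0029 nats. ✓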